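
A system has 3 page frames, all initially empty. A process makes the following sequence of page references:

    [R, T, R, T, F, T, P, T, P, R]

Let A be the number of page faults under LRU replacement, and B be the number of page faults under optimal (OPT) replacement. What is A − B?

1

Under LRU: F F . . F . F . . F → 5 faults.
Under OPT: F F . . F . F . . . → 4 faults.
A − B = 5 − 4 = 1.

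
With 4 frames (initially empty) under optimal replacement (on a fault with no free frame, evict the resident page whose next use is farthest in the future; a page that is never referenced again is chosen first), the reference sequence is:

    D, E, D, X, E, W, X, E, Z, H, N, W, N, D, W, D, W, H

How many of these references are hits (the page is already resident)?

D → miss, frames [D]
E → miss, frames [D, E]
D → hit
X → miss, frames [D, E, X]
E → hit
W → miss, frames [D, E, X, W]
X → hit
E → hit
Z → miss, evict X, frames [D, E, W, Z]
H → miss, evict Z, frames [D, E, W, H]
N → miss, evict E, frames [D, W, H, N]
W → hit
N → hit
D → hit
W → hit
D → hit
W → hit
H → hit
Hits: 11.

11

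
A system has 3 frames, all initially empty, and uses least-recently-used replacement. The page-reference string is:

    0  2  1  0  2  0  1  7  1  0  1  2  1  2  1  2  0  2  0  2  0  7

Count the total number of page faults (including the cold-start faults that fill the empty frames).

0 → miss, frames [0]
2 → miss, frames [0, 2]
1 → miss, frames [0, 2, 1]
0 → hit
2 → hit
0 → hit
1 → hit
7 → miss, evict 2, frames [0, 1, 7]
1 → hit
0 → hit
1 → hit
2 → miss, evict 7, frames [0, 1, 2]
1 → hit
2 → hit
1 → hit
2 → hit
0 → hit
2 → hit
0 → hit
2 → hit
0 → hit
7 → miss, evict 1, frames [2, 0, 7]
Page faults: 6.

6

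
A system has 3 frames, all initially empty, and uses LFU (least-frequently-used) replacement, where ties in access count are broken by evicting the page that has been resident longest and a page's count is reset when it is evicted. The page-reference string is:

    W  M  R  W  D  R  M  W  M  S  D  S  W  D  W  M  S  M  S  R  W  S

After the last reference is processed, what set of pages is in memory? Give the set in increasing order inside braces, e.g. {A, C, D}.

W: fault, frames [W]
M: fault, frames [W, M]
R: fault, frames [W, M, R]
W: hit
D: fault, evict M, frames [W, R, D]
R: hit
M: fault, evict D, frames [W, R, M]
W: hit
M: hit
S: fault, evict R, frames [W, M, S]
D: fault, evict S, frames [W, M, D]
S: fault, evict D, frames [W, M, S]
W: hit
D: fault, evict S, frames [W, M, D]
W: hit
M: hit
S: fault, evict D, frames [W, M, S]
M: hit
S: hit
R: fault, evict S, frames [W, M, R]
W: hit
S: fault, evict R, frames [W, M, S]

{M, S, W}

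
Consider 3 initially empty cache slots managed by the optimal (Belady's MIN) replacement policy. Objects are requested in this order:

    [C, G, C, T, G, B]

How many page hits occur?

2

C → fault, frames (C)
G → fault, frames (C G)
C → hit
T → fault, frames (C G T)
G → hit
B → fault, evict T, frames (C G B)
Hits: 2.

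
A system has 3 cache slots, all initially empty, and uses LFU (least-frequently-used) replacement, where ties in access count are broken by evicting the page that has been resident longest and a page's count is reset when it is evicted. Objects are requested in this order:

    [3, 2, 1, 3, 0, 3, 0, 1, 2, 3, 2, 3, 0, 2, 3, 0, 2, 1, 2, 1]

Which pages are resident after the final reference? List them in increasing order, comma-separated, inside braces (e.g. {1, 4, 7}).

{1, 2, 3}

3 -> miss, frames [3]
2 -> miss, frames [3, 2]
1 -> miss, frames [3, 2, 1]
3 -> hit
0 -> miss, evict 2, frames [3, 1, 0]
3 -> hit
0 -> hit
1 -> hit
2 -> miss, evict 1, frames [3, 0, 2]
3 -> hit
2 -> hit
3 -> hit
0 -> hit
2 -> hit
3 -> hit
0 -> hit
2 -> hit
1 -> miss, evict 0, frames [3, 2, 1]
2 -> hit
1 -> hit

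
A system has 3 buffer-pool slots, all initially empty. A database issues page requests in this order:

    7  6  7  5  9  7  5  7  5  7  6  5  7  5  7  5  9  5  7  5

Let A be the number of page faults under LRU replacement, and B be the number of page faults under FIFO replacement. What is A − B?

Under LRU: F F . F F . . . . . F . . . . . F . . . → 6 faults.
Under FIFO: F F . F F F . . . . F F . . . . F . F . → 9 faults.
A − B = 6 − 9 = -3.

-3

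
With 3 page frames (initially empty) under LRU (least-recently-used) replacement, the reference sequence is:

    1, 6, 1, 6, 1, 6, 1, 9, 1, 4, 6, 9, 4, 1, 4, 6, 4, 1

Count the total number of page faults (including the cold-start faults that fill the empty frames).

8

1 → fault, frames {1}
6 → fault, frames {1,6}
1 → hit
6 → hit
1 → hit
6 → hit
1 → hit
9 → fault, frames {6,1,9}
1 → hit
4 → fault, evict 6, frames {9,1,4}
6 → fault, evict 9, frames {1,4,6}
9 → fault, evict 1, frames {4,6,9}
4 → hit
1 → fault, evict 6, frames {9,4,1}
4 → hit
6 → fault, evict 9, frames {1,4,6}
4 → hit
1 → hit
Page faults: 8.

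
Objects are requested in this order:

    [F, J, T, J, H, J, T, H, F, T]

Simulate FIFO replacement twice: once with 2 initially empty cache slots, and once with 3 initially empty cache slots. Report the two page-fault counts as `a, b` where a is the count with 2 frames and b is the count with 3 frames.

9, 5

2 frames: F F F . F F F F F F → 9 faults.
3 frames: F F F . F . . . F . → 5 faults.
5 < 9: adding a frame reduced faults, as is typical.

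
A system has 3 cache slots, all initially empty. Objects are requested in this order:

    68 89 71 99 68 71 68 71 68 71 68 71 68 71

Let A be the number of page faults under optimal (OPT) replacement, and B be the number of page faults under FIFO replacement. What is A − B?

Under OPT: F F F F . . . . . . . . . . → 4 faults.
Under FIFO: F F F F F . . . . . . . . . → 5 faults.
A − B = 4 − 5 = -1.

-1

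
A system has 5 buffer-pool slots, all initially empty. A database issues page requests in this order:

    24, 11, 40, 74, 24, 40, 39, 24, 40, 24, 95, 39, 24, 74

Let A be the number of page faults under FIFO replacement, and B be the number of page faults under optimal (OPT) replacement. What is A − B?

1

Under FIFO: F F F F . . F . . . F . F . → 7 faults.
Under OPT: F F F F . . F . . . F . . . → 6 faults.
A − B = 7 − 6 = 1.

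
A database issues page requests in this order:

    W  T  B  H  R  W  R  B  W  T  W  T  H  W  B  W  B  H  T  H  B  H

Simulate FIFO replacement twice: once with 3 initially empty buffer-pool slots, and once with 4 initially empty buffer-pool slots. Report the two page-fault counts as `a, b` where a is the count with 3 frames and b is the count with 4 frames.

13, 9

3 frames: F F F F F F . F . F . . F F F . . . F F . . → 13 faults.
4 frames: F F F F F F . . . F . . . . F . . F . . . . → 9 faults.
9 < 13: adding a frame reduced faults, as is typical.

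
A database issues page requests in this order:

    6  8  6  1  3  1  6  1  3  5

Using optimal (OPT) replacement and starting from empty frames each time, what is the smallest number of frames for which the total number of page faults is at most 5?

3

f=1: 10 faults
f=2: 7 faults
f=3: 5 faults
f=4: 5 faults
f=5: 5 faults
Smallest f with faults ≤ 5 is 3.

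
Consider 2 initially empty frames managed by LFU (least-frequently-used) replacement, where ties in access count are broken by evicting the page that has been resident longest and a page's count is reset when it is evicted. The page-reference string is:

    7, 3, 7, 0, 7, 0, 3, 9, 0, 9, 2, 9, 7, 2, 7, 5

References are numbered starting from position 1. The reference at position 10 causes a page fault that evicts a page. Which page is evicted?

0

pos 1: 7 -> miss, frames {7}
pos 2: 3 -> miss, frames {7,3}
pos 3: 7 -> hit
pos 4: 0 -> miss, evict 3, frames {7,0}
pos 5: 7 -> hit
pos 6: 0 -> hit
pos 7: 3 -> miss, evict 0, frames {7,3}
pos 8: 9 -> miss, evict 3, frames {7,9}
pos 9: 0 -> miss, evict 9, frames {7,0}
pos 10: 9 -> miss, evict 0, frames {7,9}
At position 10, page 0 is evicted.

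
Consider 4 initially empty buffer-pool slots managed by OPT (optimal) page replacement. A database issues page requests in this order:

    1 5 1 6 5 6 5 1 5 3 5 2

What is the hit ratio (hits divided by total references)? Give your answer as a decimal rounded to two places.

0.58

1 -> fault, frames [1]
5 -> fault, frames [1, 5]
1 -> hit
6 -> fault, frames [1, 5, 6]
5 -> hit
6 -> hit
5 -> hit
1 -> hit
5 -> hit
3 -> fault, frames [1, 5, 6, 3]
5 -> hit
2 -> fault, evict 3, frames [1, 5, 6, 2]
Hits: 7 of 12 references → 7/12 = 0.5833.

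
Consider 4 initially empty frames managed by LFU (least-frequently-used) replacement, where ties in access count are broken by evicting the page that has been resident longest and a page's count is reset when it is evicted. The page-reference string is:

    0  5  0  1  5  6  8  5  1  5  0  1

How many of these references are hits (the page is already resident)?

6

0 → fault, frames [0]
5 → fault, frames [0, 5]
0 → hit
1 → fault, frames [0, 5, 1]
5 → hit
6 → fault, frames [0, 5, 1, 6]
8 → fault, evict 1, frames [0, 5, 6, 8]
5 → hit
1 → fault, evict 6, frames [0, 5, 8, 1]
5 → hit
0 → hit
1 → hit
Hits: 6.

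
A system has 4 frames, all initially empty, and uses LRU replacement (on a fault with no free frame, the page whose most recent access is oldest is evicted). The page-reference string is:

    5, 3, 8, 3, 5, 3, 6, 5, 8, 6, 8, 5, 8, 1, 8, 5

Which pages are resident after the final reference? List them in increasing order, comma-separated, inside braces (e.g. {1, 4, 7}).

{1, 5, 6, 8}

5 -> miss, frames [5]
3 -> miss, frames [5, 3]
8 -> miss, frames [5, 3, 8]
3 -> hit
5 -> hit
3 -> hit
6 -> miss, frames [8, 5, 3, 6]
5 -> hit
8 -> hit
6 -> hit
8 -> hit
5 -> hit
8 -> hit
1 -> miss, evict 3, frames [6, 5, 8, 1]
8 -> hit
5 -> hit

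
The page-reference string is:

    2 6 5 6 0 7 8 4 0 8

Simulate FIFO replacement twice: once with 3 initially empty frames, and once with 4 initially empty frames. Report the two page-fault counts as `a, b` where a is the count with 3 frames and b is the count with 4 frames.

8, 7

3 frames: F F F . F F F F F . → 8 faults.
4 frames: F F F . F F F F . . → 7 faults.
7 < 8: adding a frame reduced faults, as is typical.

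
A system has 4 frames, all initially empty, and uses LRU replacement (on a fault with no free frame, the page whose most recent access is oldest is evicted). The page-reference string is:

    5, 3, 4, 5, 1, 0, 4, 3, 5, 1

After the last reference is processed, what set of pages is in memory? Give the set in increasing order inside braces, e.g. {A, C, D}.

5 → fault, frames (5)
3 → fault, frames (5 3)
4 → fault, frames (5 3 4)
5 → hit
1 → fault, frames (3 4 5 1)
0 → fault, evict 3, frames (4 5 1 0)
4 → hit
3 → fault, evict 5, frames (1 0 4 3)
5 → fault, evict 1, frames (0 4 3 5)
1 → fault, evict 0, frames (4 3 5 1)

{1, 3, 4, 5}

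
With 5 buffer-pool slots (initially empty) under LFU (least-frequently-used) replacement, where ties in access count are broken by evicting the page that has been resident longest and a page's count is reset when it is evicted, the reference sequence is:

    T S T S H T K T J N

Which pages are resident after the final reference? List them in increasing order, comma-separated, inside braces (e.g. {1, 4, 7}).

{J, K, N, S, T}

T -> miss, frames (T)
S -> miss, frames (T S)
T -> hit
S -> hit
H -> miss, frames (T S H)
T -> hit
K -> miss, frames (T S H K)
T -> hit
J -> miss, frames (T S H K J)
N -> miss, evict H, frames (T S K J N)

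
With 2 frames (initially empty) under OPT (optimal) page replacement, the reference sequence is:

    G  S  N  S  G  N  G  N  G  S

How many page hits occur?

G -> miss, frames {G}
S -> miss, frames {G,S}
N -> miss, evict G, frames {S,N}
S -> hit
G -> miss, evict S, frames {N,G}
N -> hit
G -> hit
N -> hit
G -> hit
S -> miss, evict G, frames {N,S}
Hits: 5.

5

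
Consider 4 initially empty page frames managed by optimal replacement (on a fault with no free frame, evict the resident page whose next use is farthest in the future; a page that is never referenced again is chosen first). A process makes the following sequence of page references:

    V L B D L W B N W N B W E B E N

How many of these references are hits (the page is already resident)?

V -> miss, frames {V}
L -> miss, frames {V,L}
B -> miss, frames {V,L,B}
D -> miss, frames {V,L,B,D}
L -> hit
W -> miss, evict D, frames {V,L,B,W}
B -> hit
N -> miss, evict L, frames {V,B,W,N}
W -> hit
N -> hit
B -> hit
W -> hit
E -> miss, evict W, frames {V,B,N,E}
B -> hit
E -> hit
N -> hit
Hits: 9.

9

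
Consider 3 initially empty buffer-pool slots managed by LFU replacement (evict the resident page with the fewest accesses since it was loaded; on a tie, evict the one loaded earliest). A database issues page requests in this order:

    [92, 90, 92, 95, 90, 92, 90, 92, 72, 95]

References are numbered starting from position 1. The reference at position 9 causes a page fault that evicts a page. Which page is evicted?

95

pos 1: 92: fault, frames {92}
pos 2: 90: fault, frames {92,90}
pos 3: 92: hit
pos 4: 95: fault, frames {92,90,95}
pos 5: 90: hit
pos 6: 92: hit
pos 7: 90: hit
pos 8: 92: hit
pos 9: 72: fault, evict 95, frames {92,90,72}
At position 9, page 95 is evicted.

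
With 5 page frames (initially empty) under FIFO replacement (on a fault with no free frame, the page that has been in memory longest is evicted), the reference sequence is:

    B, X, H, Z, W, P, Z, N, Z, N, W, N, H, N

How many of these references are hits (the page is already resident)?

B → miss, frames [B]
X → miss, frames [B, X]
H → miss, frames [B, X, H]
Z → miss, frames [B, X, H, Z]
W → miss, frames [B, X, H, Z, W]
P → miss, evict B, frames [X, H, Z, W, P]
Z → hit
N → miss, evict X, frames [H, Z, W, P, N]
Z → hit
N → hit
W → hit
N → hit
H → hit
N → hit
Hits: 7.

7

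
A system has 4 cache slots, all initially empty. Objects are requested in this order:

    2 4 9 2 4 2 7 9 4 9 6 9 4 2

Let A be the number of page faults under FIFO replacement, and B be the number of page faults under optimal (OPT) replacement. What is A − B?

Under FIFO: F F F . . . F . . . F . . F → 6 faults.
Under OPT: F F F . . . F . . . F . . . → 5 faults.
A − B = 6 − 5 = 1.

1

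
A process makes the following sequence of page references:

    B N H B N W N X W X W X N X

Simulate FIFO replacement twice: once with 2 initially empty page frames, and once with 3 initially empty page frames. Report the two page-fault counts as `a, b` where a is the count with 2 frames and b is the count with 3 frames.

8, 6

2 frames: F F F F F F . F . . . . F . → 8 faults.
3 frames: F F F . . F . F . . . . F . → 6 faults.
6 < 8: adding a frame reduced faults, as is typical.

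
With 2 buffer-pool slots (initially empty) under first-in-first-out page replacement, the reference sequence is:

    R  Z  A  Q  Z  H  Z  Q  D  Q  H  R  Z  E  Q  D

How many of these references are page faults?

14

R → miss, frames [R]
Z → miss, frames [R, Z]
A → miss, evict R, frames [Z, A]
Q → miss, evict Z, frames [A, Q]
Z → miss, evict A, frames [Q, Z]
H → miss, evict Q, frames [Z, H]
Z → hit
Q → miss, evict Z, frames [H, Q]
D → miss, evict H, frames [Q, D]
Q → hit
H → miss, evict Q, frames [D, H]
R → miss, evict D, frames [H, R]
Z → miss, evict H, frames [R, Z]
E → miss, evict R, frames [Z, E]
Q → miss, evict Z, frames [E, Q]
D → miss, evict E, frames [Q, D]
Page faults: 14.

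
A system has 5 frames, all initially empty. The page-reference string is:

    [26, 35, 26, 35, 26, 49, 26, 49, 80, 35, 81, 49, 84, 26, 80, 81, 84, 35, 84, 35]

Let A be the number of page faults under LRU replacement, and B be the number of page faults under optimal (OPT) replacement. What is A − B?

Under LRU: F F . . . F . . F . F . F F F . . F . . → 9 faults.
Under OPT: F F . . . F . . F . F . F . . . . . . . → 6 faults.
A − B = 9 − 6 = 3.

3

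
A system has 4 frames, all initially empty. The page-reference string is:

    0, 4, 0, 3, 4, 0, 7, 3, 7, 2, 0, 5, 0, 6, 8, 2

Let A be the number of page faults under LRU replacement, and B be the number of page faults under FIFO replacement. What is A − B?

-1

Under LRU: F F . F . . F . . F . F . F F F → 9 faults.
Under FIFO: F F . F . . F . . F F F . F F F → 10 faults.
A − B = 9 − 10 = -1.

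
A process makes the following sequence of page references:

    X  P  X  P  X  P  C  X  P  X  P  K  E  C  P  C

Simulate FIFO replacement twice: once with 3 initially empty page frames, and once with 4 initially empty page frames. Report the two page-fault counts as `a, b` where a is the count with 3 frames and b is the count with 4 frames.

7, 5

3 frames: F F . . . . F . . . . F F . F F → 7 faults.
4 frames: F F . . . . F . . . . F F . . . → 5 faults.
5 < 7: adding a frame reduced faults, as is typical.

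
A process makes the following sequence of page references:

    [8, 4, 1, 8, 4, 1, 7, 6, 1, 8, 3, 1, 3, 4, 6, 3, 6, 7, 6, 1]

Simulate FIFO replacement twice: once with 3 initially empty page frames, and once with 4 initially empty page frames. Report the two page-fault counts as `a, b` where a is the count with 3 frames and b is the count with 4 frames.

13, 11

3 frames: F F F . . . F F . F F F . F F F . F . F → 13 faults.
4 frames: F F F . . . F F . F F F . F F . . F . . → 11 faults.
11 < 13: adding a frame reduced faults, as is typical.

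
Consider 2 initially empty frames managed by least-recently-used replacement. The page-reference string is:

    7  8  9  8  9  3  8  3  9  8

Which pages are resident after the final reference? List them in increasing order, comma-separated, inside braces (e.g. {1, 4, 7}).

{8, 9}

7 → fault, frames (7)
8 → fault, frames (7 8)
9 → fault, evict 7, frames (8 9)
8 → hit
9 → hit
3 → fault, evict 8, frames (9 3)
8 → fault, evict 9, frames (3 8)
3 → hit
9 → fault, evict 8, frames (3 9)
8 → fault, evict 3, frames (9 8)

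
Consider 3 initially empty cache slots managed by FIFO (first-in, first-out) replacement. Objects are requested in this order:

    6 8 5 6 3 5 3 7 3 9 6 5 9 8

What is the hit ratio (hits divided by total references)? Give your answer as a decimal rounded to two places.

6 → fault, frames {6}
8 → fault, frames {6,8}
5 → fault, frames {6,8,5}
6 → hit
3 → fault, evict 6, frames {8,5,3}
5 → hit
3 → hit
7 → fault, evict 8, frames {5,3,7}
3 → hit
9 → fault, evict 5, frames {3,7,9}
6 → fault, evict 3, frames {7,9,6}
5 → fault, evict 7, frames {9,6,5}
9 → hit
8 → fault, evict 9, frames {6,5,8}
Hits: 5 of 14 references → 5/14 = 0.3571.

0.36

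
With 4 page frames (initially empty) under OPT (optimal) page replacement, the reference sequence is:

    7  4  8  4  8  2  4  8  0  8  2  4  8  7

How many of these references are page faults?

7: fault, frames {7}
4: fault, frames {7,4}
8: fault, frames {7,4,8}
4: hit
8: hit
2: fault, frames {7,4,8,2}
4: hit
8: hit
0: fault, evict 7, frames {4,8,2,0}
8: hit
2: hit
4: hit
8: hit
7: fault, evict 0, frames {4,8,2,7}
Page faults: 6.

6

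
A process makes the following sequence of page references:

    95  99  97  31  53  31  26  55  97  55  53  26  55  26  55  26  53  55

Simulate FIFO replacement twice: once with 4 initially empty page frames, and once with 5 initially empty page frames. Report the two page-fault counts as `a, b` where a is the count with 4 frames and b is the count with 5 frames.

4 frames: F F F F F . F F F . . . . . . . . . → 8 faults.
5 frames: F F F F F . F F . . . . . . . . . . → 7 faults.
7 < 8: adding a frame reduced faults, as is typical.

8, 7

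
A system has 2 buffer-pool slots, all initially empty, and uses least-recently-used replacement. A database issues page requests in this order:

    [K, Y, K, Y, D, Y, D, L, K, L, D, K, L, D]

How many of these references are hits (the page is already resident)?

5

K → fault, frames {K}
Y → fault, frames {K,Y}
K → hit
Y → hit
D → fault, evict K, frames {Y,D}
Y → hit
D → hit
L → fault, evict Y, frames {D,L}
K → fault, evict D, frames {L,K}
L → hit
D → fault, evict K, frames {L,D}
K → fault, evict L, frames {D,K}
L → fault, evict D, frames {K,L}
D → fault, evict K, frames {L,D}
Hits: 5.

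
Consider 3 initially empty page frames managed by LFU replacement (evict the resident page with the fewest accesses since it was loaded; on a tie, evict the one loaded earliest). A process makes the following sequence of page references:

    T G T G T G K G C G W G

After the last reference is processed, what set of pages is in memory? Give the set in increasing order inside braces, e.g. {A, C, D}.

T: miss, frames [T]
G: miss, frames [T, G]
T: hit
G: hit
T: hit
G: hit
K: miss, frames [T, G, K]
G: hit
C: miss, evict K, frames [T, G, C]
G: hit
W: miss, evict C, frames [T, G, W]
G: hit

{G, T, W}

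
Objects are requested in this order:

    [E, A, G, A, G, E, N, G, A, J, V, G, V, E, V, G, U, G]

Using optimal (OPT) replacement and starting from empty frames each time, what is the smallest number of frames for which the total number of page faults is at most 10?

3

f=1: 18 faults
f=2: 11 faults
f=3: 8 faults
f=4: 7 faults
f=5: 7 faults
f=6: 7 faults
f=7: 7 faults
Smallest f with faults ≤ 10 is 3.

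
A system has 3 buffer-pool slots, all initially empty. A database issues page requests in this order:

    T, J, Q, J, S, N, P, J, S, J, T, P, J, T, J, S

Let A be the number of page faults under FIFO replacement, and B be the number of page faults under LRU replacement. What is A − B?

1

Under FIFO: F F F . F F F F F . F F F . . F → 12 faults.
Under LRU: F F F . F F F F F . F F . . . F → 11 faults.
A − B = 12 − 11 = 1.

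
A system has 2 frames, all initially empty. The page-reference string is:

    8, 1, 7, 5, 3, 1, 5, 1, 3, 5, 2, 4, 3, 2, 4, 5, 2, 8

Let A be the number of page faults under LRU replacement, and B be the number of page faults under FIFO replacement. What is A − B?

Under LRU: F F F F F F F . F F F F F F F F F F → 17 faults.
Under FIFO: F F F F F F F . F . F F F F F F F F → 16 faults.
A − B = 17 − 16 = 1.

1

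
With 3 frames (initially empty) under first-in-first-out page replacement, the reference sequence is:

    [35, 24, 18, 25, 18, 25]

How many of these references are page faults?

35: miss, frames (35)
24: miss, frames (35 24)
18: miss, frames (35 24 18)
25: miss, evict 35, frames (24 18 25)
18: hit
25: hit
Page faults: 4.

4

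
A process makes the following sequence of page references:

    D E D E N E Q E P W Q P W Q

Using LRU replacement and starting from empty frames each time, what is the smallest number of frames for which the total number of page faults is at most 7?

f=1: 14 faults
f=2: 10 faults
f=3: 7 faults
f=4: 6 faults
f=5: 6 faults
f=6: 6 faults
Smallest f with faults ≤ 7 is 3.

3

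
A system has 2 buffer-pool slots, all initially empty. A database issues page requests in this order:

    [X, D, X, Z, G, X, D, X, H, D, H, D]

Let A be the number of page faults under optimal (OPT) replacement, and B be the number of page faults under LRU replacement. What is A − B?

-2

Under OPT: F F . F F . F . F . . . → 6 faults.
Under LRU: F F . F F F F . F F . . → 8 faults.
A − B = 6 − 8 = -2.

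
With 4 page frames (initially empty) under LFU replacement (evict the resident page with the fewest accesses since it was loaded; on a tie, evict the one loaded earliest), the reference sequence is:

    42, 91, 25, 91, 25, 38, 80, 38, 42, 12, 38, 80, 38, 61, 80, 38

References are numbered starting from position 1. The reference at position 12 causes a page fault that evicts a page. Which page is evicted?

12

pos 1: 42: fault, frames (42)
pos 2: 91: fault, frames (42 91)
pos 3: 25: fault, frames (42 91 25)
pos 4: 91: hit
pos 5: 25: hit
pos 6: 38: fault, frames (42 91 25 38)
pos 7: 80: fault, evict 42, frames (91 25 38 80)
pos 8: 38: hit
pos 9: 42: fault, evict 80, frames (91 25 38 42)
pos 10: 12: fault, evict 42, frames (91 25 38 12)
pos 11: 38: hit
pos 12: 80: fault, evict 12, frames (91 25 38 80)
At position 12, page 12 is evicted.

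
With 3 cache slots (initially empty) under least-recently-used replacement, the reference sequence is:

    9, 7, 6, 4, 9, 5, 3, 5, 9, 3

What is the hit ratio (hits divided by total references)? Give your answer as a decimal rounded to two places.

9 -> fault, frames {9}
7 -> fault, frames {9,7}
6 -> fault, frames {9,7,6}
4 -> fault, evict 9, frames {7,6,4}
9 -> fault, evict 7, frames {6,4,9}
5 -> fault, evict 6, frames {4,9,5}
3 -> fault, evict 4, frames {9,5,3}
5 -> hit
9 -> hit
3 -> hit
Hits: 3 of 10 references → 3/10 = 0.3000.

0.30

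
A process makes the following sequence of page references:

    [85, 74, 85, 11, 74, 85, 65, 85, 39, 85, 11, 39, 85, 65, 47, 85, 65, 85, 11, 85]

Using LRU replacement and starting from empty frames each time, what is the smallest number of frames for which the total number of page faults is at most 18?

2

f=1: 20 faults
f=2: 15 faults
f=3: 9 faults
f=4: 8 faults
f=5: 6 faults
f=6: 6 faults
Smallest f with faults ≤ 18 is 2.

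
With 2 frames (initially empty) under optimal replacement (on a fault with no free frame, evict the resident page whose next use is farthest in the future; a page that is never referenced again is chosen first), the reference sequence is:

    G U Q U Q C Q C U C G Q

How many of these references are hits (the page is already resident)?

5

G -> miss, frames [G]
U -> miss, frames [G, U]
Q -> miss, evict G, frames [U, Q]
U -> hit
Q -> hit
C -> miss, evict U, frames [Q, C]
Q -> hit
C -> hit
U -> miss, evict Q, frames [C, U]
C -> hit
G -> miss, evict U, frames [C, G]
Q -> miss, evict G, frames [C, Q]
Hits: 5.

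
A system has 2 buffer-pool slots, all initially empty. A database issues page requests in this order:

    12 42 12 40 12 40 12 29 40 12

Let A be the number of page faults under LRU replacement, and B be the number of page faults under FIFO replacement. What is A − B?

-1

Under LRU: F F . F . . . F F F → 6 faults.
Under FIFO: F F . F F . . F F F → 7 faults.
A − B = 6 − 7 = -1.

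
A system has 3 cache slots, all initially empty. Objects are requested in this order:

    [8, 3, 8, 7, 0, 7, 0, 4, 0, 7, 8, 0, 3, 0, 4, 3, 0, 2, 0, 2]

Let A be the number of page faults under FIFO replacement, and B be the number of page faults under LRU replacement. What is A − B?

Under FIFO: F F . F F . . F . . F . F F F . . F . . → 10 faults.
Under LRU: F F . F F . . F . . F . F . F . . F . . → 9 faults.
A − B = 10 − 9 = 1.

1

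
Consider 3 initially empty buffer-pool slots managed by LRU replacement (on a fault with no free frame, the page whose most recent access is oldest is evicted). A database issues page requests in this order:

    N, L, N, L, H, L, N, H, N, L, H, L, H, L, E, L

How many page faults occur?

N: fault, frames [N]
L: fault, frames [N, L]
N: hit
L: hit
H: fault, frames [N, L, H]
L: hit
N: hit
H: hit
N: hit
L: hit
H: hit
L: hit
H: hit
L: hit
E: fault, evict N, frames [H, L, E]
L: hit
Page faults: 4.

4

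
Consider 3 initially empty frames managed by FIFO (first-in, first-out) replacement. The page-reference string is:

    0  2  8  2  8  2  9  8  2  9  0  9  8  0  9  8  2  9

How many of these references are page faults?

0: miss, frames (0)
2: miss, frames (0 2)
8: miss, frames (0 2 8)
2: hit
8: hit
2: hit
9: miss, evict 0, frames (2 8 9)
8: hit
2: hit
9: hit
0: miss, evict 2, frames (8 9 0)
9: hit
8: hit
0: hit
9: hit
8: hit
2: miss, evict 8, frames (9 0 2)
9: hit
Page faults: 6.

6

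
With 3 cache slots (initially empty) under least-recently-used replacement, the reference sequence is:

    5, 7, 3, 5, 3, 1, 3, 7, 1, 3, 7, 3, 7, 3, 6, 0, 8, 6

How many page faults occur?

5: miss, frames [5]
7: miss, frames [5, 7]
3: miss, frames [5, 7, 3]
5: hit
3: hit
1: miss, evict 7, frames [5, 3, 1]
3: hit
7: miss, evict 5, frames [1, 3, 7]
1: hit
3: hit
7: hit
3: hit
7: hit
3: hit
6: miss, evict 1, frames [7, 3, 6]
0: miss, evict 7, frames [3, 6, 0]
8: miss, evict 3, frames [6, 0, 8]
6: hit
Page faults: 8.

8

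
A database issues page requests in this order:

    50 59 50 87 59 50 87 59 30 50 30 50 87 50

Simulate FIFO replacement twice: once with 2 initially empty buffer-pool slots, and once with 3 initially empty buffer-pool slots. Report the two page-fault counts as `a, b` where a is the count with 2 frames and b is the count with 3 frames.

8, 5

2 frames: F F . F . F . F F F . . F . → 8 faults.
3 frames: F F . F . . . . F F . . . . → 5 faults.
5 < 8: adding a frame reduced faults, as is typical.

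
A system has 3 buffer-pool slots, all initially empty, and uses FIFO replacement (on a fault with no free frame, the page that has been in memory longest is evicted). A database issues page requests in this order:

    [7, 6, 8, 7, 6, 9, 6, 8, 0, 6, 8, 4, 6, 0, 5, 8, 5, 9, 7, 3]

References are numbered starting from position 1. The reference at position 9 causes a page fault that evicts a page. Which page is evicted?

pos 1: 7 -> miss, frames {7}
pos 2: 6 -> miss, frames {7,6}
pos 3: 8 -> miss, frames {7,6,8}
pos 4: 7 -> hit
pos 5: 6 -> hit
pos 6: 9 -> miss, evict 7, frames {6,8,9}
pos 7: 6 -> hit
pos 8: 8 -> hit
pos 9: 0 -> miss, evict 6, frames {8,9,0}
At position 9, page 6 is evicted.

6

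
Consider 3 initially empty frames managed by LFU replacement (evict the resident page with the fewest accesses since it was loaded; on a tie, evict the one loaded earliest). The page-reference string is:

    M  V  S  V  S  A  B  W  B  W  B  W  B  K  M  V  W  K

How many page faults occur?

M → fault, frames [M]
V → fault, frames [M, V]
S → fault, frames [M, V, S]
V → hit
S → hit
A → fault, evict M, frames [V, S, A]
B → fault, evict A, frames [V, S, B]
W → fault, evict B, frames [V, S, W]
B → fault, evict W, frames [V, S, B]
W → fault, evict B, frames [V, S, W]
B → fault, evict W, frames [V, S, B]
W → fault, evict B, frames [V, S, W]
B → fault, evict W, frames [V, S, B]
K → fault, evict B, frames [V, S, K]
M → fault, evict K, frames [V, S, M]
V → hit
W → fault, evict M, frames [V, S, W]
K → fault, evict W, frames [V, S, K]
Page faults: 15.

15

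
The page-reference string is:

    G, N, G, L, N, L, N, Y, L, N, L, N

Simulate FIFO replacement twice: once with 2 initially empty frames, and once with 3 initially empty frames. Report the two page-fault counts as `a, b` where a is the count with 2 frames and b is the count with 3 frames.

6, 4

2 frames: F F . F . . . F . F F . → 6 faults.
3 frames: F F . F . . . F . . . . → 4 faults.
4 < 6: adding a frame reduced faults, as is typical.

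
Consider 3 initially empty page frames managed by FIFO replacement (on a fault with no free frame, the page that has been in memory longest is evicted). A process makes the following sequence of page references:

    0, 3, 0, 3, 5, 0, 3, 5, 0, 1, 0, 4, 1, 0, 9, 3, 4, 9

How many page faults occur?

8

0 → miss, frames [0]
3 → miss, frames [0, 3]
0 → hit
3 → hit
5 → miss, frames [0, 3, 5]
0 → hit
3 → hit
5 → hit
0 → hit
1 → miss, evict 0, frames [3, 5, 1]
0 → miss, evict 3, frames [5, 1, 0]
4 → miss, evict 5, frames [1, 0, 4]
1 → hit
0 → hit
9 → miss, evict 1, frames [0, 4, 9]
3 → miss, evict 0, frames [4, 9, 3]
4 → hit
9 → hit
Page faults: 8.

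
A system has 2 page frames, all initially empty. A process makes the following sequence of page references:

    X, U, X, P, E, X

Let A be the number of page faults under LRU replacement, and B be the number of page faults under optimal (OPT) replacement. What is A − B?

Under LRU: F F . F F F → 5 faults.
Under OPT: F F . F F . → 4 faults.
A − B = 5 − 4 = 1.

1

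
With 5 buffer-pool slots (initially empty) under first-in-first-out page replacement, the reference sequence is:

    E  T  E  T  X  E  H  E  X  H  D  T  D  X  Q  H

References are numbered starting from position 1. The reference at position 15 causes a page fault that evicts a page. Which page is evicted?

E

pos 1: E → fault, frames {E}
pos 2: T → fault, frames {E,T}
pos 3: E → hit
pos 4: T → hit
pos 5: X → fault, frames {E,T,X}
pos 6: E → hit
pos 7: H → fault, frames {E,T,X,H}
pos 8: E → hit
pos 9: X → hit
pos 10: H → hit
pos 11: D → fault, frames {E,T,X,H,D}
pos 12: T → hit
pos 13: D → hit
pos 14: X → hit
pos 15: Q → fault, evict E, frames {T,X,H,D,Q}
At position 15, page E is evicted.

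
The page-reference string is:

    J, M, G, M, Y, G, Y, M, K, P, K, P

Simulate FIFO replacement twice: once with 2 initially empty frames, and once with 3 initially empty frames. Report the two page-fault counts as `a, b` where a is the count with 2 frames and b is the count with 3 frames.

7, 6

2 frames: F F F . F . . F F F . . → 7 faults.
3 frames: F F F . F . . . F F . . → 6 faults.
6 < 7: adding a frame reduced faults, as is typical.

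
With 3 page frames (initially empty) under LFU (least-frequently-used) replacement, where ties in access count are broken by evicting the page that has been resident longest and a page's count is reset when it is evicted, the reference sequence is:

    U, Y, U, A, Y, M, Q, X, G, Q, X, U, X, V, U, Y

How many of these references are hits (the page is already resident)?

5

U -> miss, frames [U]
Y -> miss, frames [U, Y]
U -> hit
A -> miss, frames [U, Y, A]
Y -> hit
M -> miss, evict A, frames [U, Y, M]
Q -> miss, evict M, frames [U, Y, Q]
X -> miss, evict Q, frames [U, Y, X]
G -> miss, evict X, frames [U, Y, G]
Q -> miss, evict G, frames [U, Y, Q]
X -> miss, evict Q, frames [U, Y, X]
U -> hit
X -> hit
V -> miss, evict Y, frames [U, X, V]
U -> hit
Y -> miss, evict V, frames [U, X, Y]
Hits: 5.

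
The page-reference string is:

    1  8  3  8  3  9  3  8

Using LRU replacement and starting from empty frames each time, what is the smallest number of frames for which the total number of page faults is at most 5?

2

f=1: 8 faults
f=2: 5 faults
f=3: 4 faults
f=4: 4 faults
Smallest f with faults ≤ 5 is 2.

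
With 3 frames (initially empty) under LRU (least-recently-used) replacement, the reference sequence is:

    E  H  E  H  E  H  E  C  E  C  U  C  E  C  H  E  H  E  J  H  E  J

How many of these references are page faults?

6

E: fault, frames [E]
H: fault, frames [E, H]
E: hit
H: hit
E: hit
H: hit
E: hit
C: fault, frames [H, E, C]
E: hit
C: hit
U: fault, evict H, frames [E, C, U]
C: hit
E: hit
C: hit
H: fault, evict U, frames [E, C, H]
E: hit
H: hit
E: hit
J: fault, evict C, frames [H, E, J]
H: hit
E: hit
J: hit
Page faults: 6.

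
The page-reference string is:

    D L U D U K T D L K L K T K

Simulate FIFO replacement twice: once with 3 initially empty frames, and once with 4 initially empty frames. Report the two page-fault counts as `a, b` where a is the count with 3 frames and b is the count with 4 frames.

9, 7

3 frames: F F F . . F F F F F . . F . → 9 faults.
4 frames: F F F . . F F F F . . . . . → 7 faults.
7 < 9: adding a frame reduced faults, as is typical.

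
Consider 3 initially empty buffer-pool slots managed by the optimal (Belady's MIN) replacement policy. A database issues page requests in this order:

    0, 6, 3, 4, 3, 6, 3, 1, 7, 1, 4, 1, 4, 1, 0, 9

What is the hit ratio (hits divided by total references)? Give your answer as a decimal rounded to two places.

0.50

0 → fault, frames (0)
6 → fault, frames (0 6)
3 → fault, frames (0 6 3)
4 → fault, evict 0, frames (6 3 4)
3 → hit
6 → hit
3 → hit
1 → fault, evict 3, frames (6 4 1)
7 → fault, evict 6, frames (4 1 7)
1 → hit
4 → hit
1 → hit
4 → hit
1 → hit
0 → fault, evict 7, frames (4 1 0)
9 → fault, evict 0, frames (4 1 9)
Hits: 8 of 16 references → 8/16 = 0.5000.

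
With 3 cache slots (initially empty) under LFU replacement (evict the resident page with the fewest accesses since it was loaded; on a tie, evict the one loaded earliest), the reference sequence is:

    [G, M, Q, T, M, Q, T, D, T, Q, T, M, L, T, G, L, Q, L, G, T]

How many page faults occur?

10

G: miss, frames [G]
M: miss, frames [G, M]
Q: miss, frames [G, M, Q]
T: miss, evict G, frames [M, Q, T]
M: hit
Q: hit
T: hit
D: miss, evict M, frames [Q, T, D]
T: hit
Q: hit
T: hit
M: miss, evict D, frames [Q, T, M]
L: miss, evict M, frames [Q, T, L]
T: hit
G: miss, evict L, frames [Q, T, G]
L: miss, evict G, frames [Q, T, L]
Q: hit
L: hit
G: miss, evict L, frames [Q, T, G]
T: hit
Page faults: 10.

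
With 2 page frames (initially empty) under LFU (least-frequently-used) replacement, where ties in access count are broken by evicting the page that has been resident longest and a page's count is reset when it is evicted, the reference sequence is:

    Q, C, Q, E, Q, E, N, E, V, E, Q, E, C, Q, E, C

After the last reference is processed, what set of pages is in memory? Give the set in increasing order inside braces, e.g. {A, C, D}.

Q → miss, frames (Q)
C → miss, frames (Q C)
Q → hit
E → miss, evict C, frames (Q E)
Q → hit
E → hit
N → miss, evict E, frames (Q N)
E → miss, evict N, frames (Q E)
V → miss, evict E, frames (Q V)
E → miss, evict V, frames (Q E)
Q → hit
E → hit
C → miss, evict E, frames (Q C)
Q → hit
E → miss, evict C, frames (Q E)
C → miss, evict E, frames (Q C)

{C, Q}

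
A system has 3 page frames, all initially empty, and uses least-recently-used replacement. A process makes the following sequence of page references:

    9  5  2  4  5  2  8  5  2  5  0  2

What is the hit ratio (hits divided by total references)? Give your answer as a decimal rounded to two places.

0.50

9 -> fault, frames {9}
5 -> fault, frames {9,5}
2 -> fault, frames {9,5,2}
4 -> fault, evict 9, frames {5,2,4}
5 -> hit
2 -> hit
8 -> fault, evict 4, frames {5,2,8}
5 -> hit
2 -> hit
5 -> hit
0 -> fault, evict 8, frames {2,5,0}
2 -> hit
Hits: 6 of 12 references → 6/12 = 0.5000.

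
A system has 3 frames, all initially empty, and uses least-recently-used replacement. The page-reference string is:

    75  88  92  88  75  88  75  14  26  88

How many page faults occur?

6

75 -> fault, frames (75)
88 -> fault, frames (75 88)
92 -> fault, frames (75 88 92)
88 -> hit
75 -> hit
88 -> hit
75 -> hit
14 -> fault, evict 92, frames (88 75 14)
26 -> fault, evict 88, frames (75 14 26)
88 -> fault, evict 75, frames (14 26 88)
Page faults: 6.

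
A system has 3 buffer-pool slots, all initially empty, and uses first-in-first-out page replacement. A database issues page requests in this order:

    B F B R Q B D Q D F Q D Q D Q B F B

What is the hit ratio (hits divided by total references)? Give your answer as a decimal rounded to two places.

B -> fault, frames (B)
F -> fault, frames (B F)
B -> hit
R -> fault, frames (B F R)
Q -> fault, evict B, frames (F R Q)
B -> fault, evict F, frames (R Q B)
D -> fault, evict R, frames (Q B D)
Q -> hit
D -> hit
F -> fault, evict Q, frames (B D F)
Q -> fault, evict B, frames (D F Q)
D -> hit
Q -> hit
D -> hit
Q -> hit
B -> fault, evict D, frames (F Q B)
F -> hit
B -> hit
Hits: 9 of 18 references → 9/18 = 0.5000.

0.50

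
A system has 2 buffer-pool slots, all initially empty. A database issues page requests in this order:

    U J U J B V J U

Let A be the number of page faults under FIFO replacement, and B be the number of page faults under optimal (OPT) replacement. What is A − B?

1

Under FIFO: F F . . F F F F → 6 faults.
Under OPT: F F . . F F . F → 5 faults.
A − B = 6 − 5 = 1.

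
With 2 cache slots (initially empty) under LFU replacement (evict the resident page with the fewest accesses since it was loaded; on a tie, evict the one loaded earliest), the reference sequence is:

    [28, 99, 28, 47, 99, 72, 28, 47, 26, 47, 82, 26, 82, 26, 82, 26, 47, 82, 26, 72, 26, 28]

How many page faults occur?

19

28 → miss, frames {28}
99 → miss, frames {28,99}
28 → hit
47 → miss, evict 99, frames {28,47}
99 → miss, evict 47, frames {28,99}
72 → miss, evict 99, frames {28,72}
28 → hit
47 → miss, evict 72, frames {28,47}
26 → miss, evict 47, frames {28,26}
47 → miss, evict 26, frames {28,47}
82 → miss, evict 47, frames {28,82}
26 → miss, evict 82, frames {28,26}
82 → miss, evict 26, frames {28,82}
26 → miss, evict 82, frames {28,26}
82 → miss, evict 26, frames {28,82}
26 → miss, evict 82, frames {28,26}
47 → miss, evict 26, frames {28,47}
82 → miss, evict 47, frames {28,82}
26 → miss, evict 82, frames {28,26}
72 → miss, evict 26, frames {28,72}
26 → miss, evict 72, frames {28,26}
28 → hit
Page faults: 19.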